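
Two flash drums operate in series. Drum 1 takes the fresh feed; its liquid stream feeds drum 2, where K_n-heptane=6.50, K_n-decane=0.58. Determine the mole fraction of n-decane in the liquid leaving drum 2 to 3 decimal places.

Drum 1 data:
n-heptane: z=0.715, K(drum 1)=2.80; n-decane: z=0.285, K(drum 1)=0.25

Drum 1:
Let ψ₁ = V/F and solve Σ zᵢ(Kᵢ−1)/(1+ψ₁(Kᵢ−1)) = 0.
g(0) = ΣzᵢKᵢ − 1 = 1.073 and g(1) = 1 − Σzᵢ/Kᵢ = -0.395, so a root lies in (0, 1).
Binary case is linear: z₁(K₁−1)(1+ψ₁(K₂−1)) + z₂(K₂−1)(1+ψ₁(K₁−1)) = 0
⇒ ψ₁ = [z₁(K₁−1)+z₂(K₂−1)] / [−(K₁−1)(K₂−1)] = 1.0732/1.3500 = 0.795
Drum-1 compositions:
  n-heptane: x = 0.294, y = 0.824
  n-decane: x = 0.706, y = 0.176
Drum-2 feed = drum-1 liquid: z₂ = (0.2941, 0.7059).
Drum 2:
Let ψ₂ = V/F and solve Σ zᵢ(Kᵢ−1)/(1+ψ₂(Kᵢ−1)) = 0.
Feasibility: ΣzᵢKᵢ = 2.321, Σzᵢ/Kᵢ = 1.262 — both > 1, two phases present.
Iterate (Newton) starting at ψ₂ = 0.5:
  ψ₂ = 0.500: g = 0.0561, g' = -0.832 → ψ₂ = 0.567
  ψ₂ = 0.567: g = 0.0033, g' = -0.739 → ψ₂ = 0.572
Converged at ψ₂ = 0.572.
  n-heptane: x = 0.071, y = 0.461
  n-decane: x = 0.929, y = 0.539

x_n-decane (drum 2) = 0.929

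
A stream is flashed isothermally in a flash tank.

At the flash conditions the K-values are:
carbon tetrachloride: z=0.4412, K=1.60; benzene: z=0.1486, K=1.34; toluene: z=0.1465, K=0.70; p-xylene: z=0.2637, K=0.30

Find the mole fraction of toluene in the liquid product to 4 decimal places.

x_toluene = 0.1592

Material balance + equilibrium reduce to Σ zᵢ(Kᵢ−1)/(1+V/F(Kᵢ−1)) = 0.
Check two-phase: ΣzᵢKᵢ = 1.0867 > 1 and Σzᵢ/Kᵢ = 1.4749 > 1, so g(0) = 0.0867 > 0 and g(1) = -0.4749 < 0.
Newton–Raphson from V/F = 0.54:
  V/F = 0.5400: g = -0.10659, g' = -0.4556 → V/F = 0.3061
  V/F = 0.3061: g = -0.01390, g' = -0.3527 → V/F = 0.2666
  V/F = 0.2666: g = -0.00019, g' = -0.3434 → V/F = 0.2661
Converged at V/F = 0.2661.
Compositions from xᵢ = zᵢ/(1+V/F(Kᵢ−1)), yᵢ = Kᵢxᵢ:
  carbon tetrachloride: x = 0.3805, y = 0.6087
  benzene: x = 0.1363, y = 0.1826
  toluene: x = 0.1592, y = 0.1114
  p-xylene: x = 0.3241, y = 0.0972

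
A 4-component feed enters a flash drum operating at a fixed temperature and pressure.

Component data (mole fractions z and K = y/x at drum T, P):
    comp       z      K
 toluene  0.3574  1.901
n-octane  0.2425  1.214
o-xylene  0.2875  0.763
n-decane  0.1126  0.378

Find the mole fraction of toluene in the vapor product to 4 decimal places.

y_toluene = 0.3896

Material balance + equilibrium reduce to Σ zᵢ(Kᵢ−1)/(1+β(Kᵢ−1)) = 0.
g(0) = ΣzᵢKᵢ − 1 = 0.2357 and g(1) = 1 − Σzᵢ/Kᵢ = -0.0624, so a root lies in (0, 1).
Newton iteration, β⁰ = 0.63:
  β = 0.6300: g = 0.05588, g' = -0.2668 → β = 0.8395
  β = 0.8395: g = -0.00429, g' = -0.3180 → β = 0.8260
  β = 0.8260: g = -0.00004, g' = -0.3126 → β = 0.8259
Converged at β = 0.8259.
Compositions from xᵢ = zᵢ/(1+β(Kᵢ−1)), yᵢ = Kᵢxᵢ:
  toluene: x = 0.2049, y = 0.3896
  n-octane: x = 0.2061, y = 0.2502
  o-xylene: x = 0.3575, y = 0.2727
  n-decane: x = 0.2315, y = 0.0875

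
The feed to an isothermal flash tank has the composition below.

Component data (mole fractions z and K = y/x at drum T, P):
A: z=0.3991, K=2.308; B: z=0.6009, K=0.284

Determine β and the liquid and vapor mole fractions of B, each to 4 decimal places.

β = 0.0980, x_B = 0.6462, y_B = 0.1835

Let β = V/F and solve Σ zᵢ(Kᵢ−1)/(1+β(Kᵢ−1)) = 0.
g(0) = ΣzᵢKᵢ − 1 = 0.0918 and g(1) = 1 − Σzᵢ/Kᵢ = -1.2888, so a root lies in (0, 1).
Binary case is linear: z₁(K₁−1)(1+β(K₂−1)) + z₂(K₂−1)(1+β(K₁−1)) = 0
⇒ β = [z₁(K₁−1)+z₂(K₂−1)] / [−(K₁−1)(K₂−1)] = 0.09178/0.93653 = 0.0980
Compositions from xᵢ = zᵢ/(1+β(Kᵢ−1)), yᵢ = Kᵢxᵢ:
  A: x = 0.3538, y = 0.8165
  B: x = 0.6462, y = 0.1835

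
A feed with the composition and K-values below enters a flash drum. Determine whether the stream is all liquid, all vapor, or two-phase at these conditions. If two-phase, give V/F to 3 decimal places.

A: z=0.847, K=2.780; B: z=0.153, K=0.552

ΣzᵢKᵢ = 2.439; Σzᵢ/Kᵢ = 0.582.
Since Σzᵢ/Kᵢ < 1 the mixture is above its dew point — single vapor phase.

all vapor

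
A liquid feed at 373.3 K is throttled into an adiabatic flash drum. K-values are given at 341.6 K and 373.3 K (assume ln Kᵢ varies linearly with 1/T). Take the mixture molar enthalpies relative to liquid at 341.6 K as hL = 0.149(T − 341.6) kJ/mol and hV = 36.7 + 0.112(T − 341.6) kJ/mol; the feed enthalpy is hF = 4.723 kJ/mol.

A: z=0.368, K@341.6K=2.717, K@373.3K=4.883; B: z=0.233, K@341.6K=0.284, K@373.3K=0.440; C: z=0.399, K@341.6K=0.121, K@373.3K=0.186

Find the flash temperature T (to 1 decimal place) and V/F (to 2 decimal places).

Adiabatic flash: solve Rachford–Rice at each trial T, then check hF = ψ·hV(T) + (1−ψ)·hL(T).
  T = 341.6 K: K = (2.717, 0.284, 0.121), RR gives ψ = 0.081, H_out = 2.973 kJ/mol
  T = 373.3 K: K = (4.883, 0.440, 0.186), RR gives ψ = 0.343, H_out = 16.924 kJ/mol
  T = 357.5 K: K = (3.693, 0.357, 0.152), RR gives ψ = 0.240, H_out = 11.032 kJ/mol
  T = 349.6 K: K = (3.182, 0.320, 0.136), RR gives ψ = 0.172, H_out = 7.436 kJ/mol
  T = 345.6 K: K = (2.943, 0.301, 0.128), RR gives ψ = 0.130, H_out = 5.336 kJ/mol
  T = 343.6 K: K = (2.828, 0.293, 0.125), RR gives ψ = 0.106, H_out = 4.192 kJ/mol
Linear interpolation between T = 343.6 (H_out = 4.192) and T = 345.6 (H_out = 5.336) on hF = 4.723 gives T ≈ 344.5 K, at which ψ = 0.12.

T = 344.5 K, V/F = 0.12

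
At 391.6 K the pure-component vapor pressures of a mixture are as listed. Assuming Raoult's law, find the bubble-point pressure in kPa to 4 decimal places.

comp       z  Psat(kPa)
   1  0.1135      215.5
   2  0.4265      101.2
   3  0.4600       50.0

Pbub = 90.6210 kPa

At the bubble point ψ → 0, so ΣzᵢKᵢ = 1 with Kᵢ = Pᵢˢᵃᵗ/P ⇒ P = ΣzᵢPᵢˢᵃᵗ.
P = 0.1135·215.5 + 0.4265·101.2 + 0.4600·50.0 = 90.6210 kPa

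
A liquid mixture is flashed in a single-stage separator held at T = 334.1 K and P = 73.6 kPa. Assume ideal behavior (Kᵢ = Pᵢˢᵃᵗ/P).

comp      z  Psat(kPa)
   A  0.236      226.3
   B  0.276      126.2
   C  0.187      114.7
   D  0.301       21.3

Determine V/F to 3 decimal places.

Raoult's law: Kᵢ = Pᵢˢᵃᵗ/P = Pᵢˢᵃᵗ/73.6.
  K_A = 226.3/73.6 = 3.07473, K_B = 126.2/73.6 = 1.71467, K_C = 114.7/73.6 = 1.55842, K_D = 21.3/73.6 = 0.28940
Rachford–Rice: g(V/F) = Σ zᵢ(Kᵢ−1)/(1+V/F(Kᵢ−1)) = 0.
Check two-phase: ΣzᵢKᵢ = 1.577 > 1 and Σzᵢ/Kᵢ = 1.398 > 1, so g(0) = 0.577 > 0 and g(1) = -0.398 < 0.
Iterate (Newton) starting at V/F = 0.48:
  V/F = 0.480: g = 0.1499, g' = -0.720 → V/F = 0.688
  V/F = 0.688: g = -0.0094, g' = -0.848 → V/F = 0.677
Converged at V/F = 0.677.

V/F = 0.677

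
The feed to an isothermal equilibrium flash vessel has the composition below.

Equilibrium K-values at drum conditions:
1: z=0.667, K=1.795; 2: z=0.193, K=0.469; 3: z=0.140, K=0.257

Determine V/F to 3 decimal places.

Newton iteration, V/F⁰ = 0.5:
  V/F = 0.500: g = 0.0744, g' = -0.512 → V/F = 0.645
  V/F = 0.645: g = -0.0052, g' = -0.595 → V/F = 0.636
Converged at V/F = 0.636.

V/F = 0.636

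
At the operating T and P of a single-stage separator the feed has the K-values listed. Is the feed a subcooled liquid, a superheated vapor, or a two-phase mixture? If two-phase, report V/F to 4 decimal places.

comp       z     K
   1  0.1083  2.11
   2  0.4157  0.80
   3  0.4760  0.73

ΣzᵢKᵢ = 0.9086; Σzᵢ/Kᵢ = 1.2230.
Since ΣzᵢKᵢ < 1 the mixture is below its bubble point — single liquid phase.

subcooled liquid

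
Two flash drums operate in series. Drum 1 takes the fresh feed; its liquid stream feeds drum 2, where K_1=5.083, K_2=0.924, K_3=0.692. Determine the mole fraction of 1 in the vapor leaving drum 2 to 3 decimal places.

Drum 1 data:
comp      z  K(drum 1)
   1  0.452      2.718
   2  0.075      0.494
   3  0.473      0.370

Drum 1:
Rachford–Rice: g(ψ₁) = Σ zᵢ(Kᵢ−1)/(1+ψ₁(Kᵢ−1)) = 0.
Check two-phase: ΣzᵢKᵢ = 1.441 > 1 and Σzᵢ/Kᵢ = 1.596 > 1, so g(0) = 0.441 > 0 and g(1) = -0.596 < 0.
Newton iteration, ψ₁⁰ = 0.31:
  ψ₁ = 0.310: g = 0.0914, g' = -0.885 → ψ₁ = 0.413
  ψ₁ = 0.413: g = 0.0033, g' = -0.830 → ψ₁ = 0.417
Converged at ψ₁ = 0.417.
Drum-1 compositions:
  1: x = 0.263, y = 0.716
  2: x = 0.095, y = 0.047
  3: x = 0.642, y = 0.237
Drum-2 feed = drum-1 liquid: z₂ = (0.2633, 0.0951, 0.6416).
Drum 2:
Let ψ₂ = V/F and solve Σ zᵢ(Kᵢ−1)/(1+ψ₂(Kᵢ−1)) = 0.
g(0) = ΣzᵢKᵢ − 1 = 0.870 and g(1) = 1 − Σzᵢ/Kᵢ = -0.082, so a root lies in (0, 1).
Newton–Raphson from ψ₂ = 0.5:
  ψ₂ = 0.500: g = 0.1123, g' = -0.560 → ψ₂ = 0.701
  ψ₂ = 0.701: g = 0.0188, g' = -0.394 → ψ₂ = 0.748
  ψ₂ = 0.748: g = 0.0006, g' = -0.370 → ψ₂ = 0.750
Converged at ψ₂ = 0.750.
  1: x = 0.065, y = 0.329
  2: x = 0.101, y = 0.093
  3: x = 0.834, y = 0.577

y_1 (drum 2) = 0.329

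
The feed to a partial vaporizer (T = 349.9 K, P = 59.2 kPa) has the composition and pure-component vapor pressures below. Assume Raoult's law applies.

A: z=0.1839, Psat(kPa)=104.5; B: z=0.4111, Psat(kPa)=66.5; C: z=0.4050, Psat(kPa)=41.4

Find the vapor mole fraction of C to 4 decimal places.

Raoult's law: Kᵢ = Pᵢˢᵃᵗ/P = Pᵢˢᵃᵗ/59.2.
  K_A = 104.5/59.2 = 1.765203, K_B = 66.5/59.2 = 1.123311, K_C = 41.4/59.2 = 0.699324
Newton iteration, β⁰ = 0.5:
  β = 0.5000: g = 0.00621, g' = -0.1126 → β = 0.5551
  β = 0.5551: g = 0.00004, g' = -0.1113 → β = 0.5555
Converged at β = 0.5555.
Compositions from xᵢ = zᵢ/(1+β(Kᵢ−1)), yᵢ = Kᵢxᵢ:
  A: x = 0.1290, y = 0.2278
  B: x = 0.3847, y = 0.4322
  C: x = 0.4862, y = 0.3400

y_C = 0.3400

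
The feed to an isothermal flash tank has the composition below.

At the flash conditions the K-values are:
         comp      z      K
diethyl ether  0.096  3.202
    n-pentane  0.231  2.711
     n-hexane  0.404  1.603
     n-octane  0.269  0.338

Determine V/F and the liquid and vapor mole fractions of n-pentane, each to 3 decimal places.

Rachford–Rice: g(V/F) = Σ zᵢ(Kᵢ−1)/(1+V/F(Kᵢ−1)) = 0.
Feasibility: ΣzᵢKᵢ = 1.672, Σzᵢ/Kᵢ = 1.163 — both > 1, two phases present.
Newton–Raphson from V/F = 0.49:
  V/F = 0.490: g = 0.2411, g' = -0.654 → V/F = 0.859
  V/F = 0.859: g = -0.0192, g' = -0.864 → V/F = 0.837
  V/F = 0.837: g = -0.0004, g' = -0.829 → V/F = 0.836
Converged at V/F = 0.836.
Compositions from xᵢ = zᵢ/(1+V/F(Kᵢ−1)), yᵢ = Kᵢxᵢ:
  diethyl ether: x = 0.034, y = 0.108
  n-pentane: x = 0.095, y = 0.258
  n-hexane: x = 0.269, y = 0.431
  n-octane: x = 0.603, y = 0.204

V/F = 0.836, x_n-pentane = 0.095, y_n-pentane = 0.258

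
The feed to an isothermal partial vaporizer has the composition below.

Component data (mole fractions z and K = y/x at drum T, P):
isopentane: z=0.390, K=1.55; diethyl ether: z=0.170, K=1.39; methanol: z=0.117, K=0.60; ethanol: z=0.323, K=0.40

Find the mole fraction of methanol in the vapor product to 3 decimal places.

y_methanol = 0.074

Material balance + equilibrium reduce to Σ zᵢ(Kᵢ−1)/(1+V/F(Kᵢ−1)) = 0.
Feasibility: ΣzᵢKᵢ = 1.040, Σzᵢ/Kᵢ = 1.376 — both > 1, two phases present.
Newton–Raphson from V/F = 0.43:
  V/F = 0.430: g = -0.0875, g' = -0.335 → V/F = 0.169
  V/F = 0.169: g = -0.0073, g' = -0.287 → V/F = 0.143
Converged at V/F = 0.143.
Compositions from xᵢ = zᵢ/(1+V/F(Kᵢ−1)), yᵢ = Kᵢxᵢ:
  isopentane: x = 0.362, y = 0.560
  diethyl ether: x = 0.161, y = 0.224
  methanol: x = 0.124, y = 0.074
  ethanol: x = 0.353, y = 0.141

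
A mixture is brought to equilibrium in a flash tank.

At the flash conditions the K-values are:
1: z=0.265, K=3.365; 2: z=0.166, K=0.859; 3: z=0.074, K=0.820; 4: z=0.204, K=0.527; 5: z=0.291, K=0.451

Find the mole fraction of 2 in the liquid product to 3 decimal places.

x_2 = 0.174

Material balance + equilibrium reduce to Σ zᵢ(Kᵢ−1)/(1+ψ(Kᵢ−1)) = 0.
Feasibility: ΣzᵢKᵢ = 1.334, Σzᵢ/Kᵢ = 1.395 — both > 1, two phases present.
Iterate (Newton) starting at ψ = 0.56:
  ψ = 0.560: g = -0.1325, g' = -0.549 → ψ = 0.318
  ψ = 0.318: g = 0.0117, g' = -0.681 → ψ = 0.336
Converged at ψ = 0.336.
Compositions from xᵢ = zᵢ/(1+ψ(Kᵢ−1)), yᵢ = Kᵢxᵢ:
  1: x = 0.148, y = 0.497
  2: x = 0.174, y = 0.150
  3: x = 0.079, y = 0.065
  4: x = 0.243, y = 0.128
  5: x = 0.357, y = 0.161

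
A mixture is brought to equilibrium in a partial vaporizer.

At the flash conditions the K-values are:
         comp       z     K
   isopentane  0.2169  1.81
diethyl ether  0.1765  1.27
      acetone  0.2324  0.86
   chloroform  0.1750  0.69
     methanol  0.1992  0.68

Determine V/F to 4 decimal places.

Material balance + equilibrium reduce to Σ zᵢ(Kᵢ−1)/(1+V/F(Kᵢ−1)) = 0.
Check two-phase: ΣzᵢKᵢ = 1.0728 > 1 and Σzᵢ/Kᵢ = 1.0756 > 1, so g(0) = 0.0728 > 0 and g(1) = -0.0756 < 0.
Newton–Raphson from V/F = 0.65:
  V/F = 0.6500: g = -0.02859, g' = -0.1348 → V/F = 0.4379
  V/F = 0.4379: g = 0.00074, g' = -0.1431 → V/F = 0.4431
Converged at V/F = 0.4431.

V/F = 0.4431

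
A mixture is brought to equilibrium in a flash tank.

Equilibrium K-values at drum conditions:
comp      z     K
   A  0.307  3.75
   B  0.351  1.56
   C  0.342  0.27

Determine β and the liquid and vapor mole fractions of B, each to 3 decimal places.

Rachford–Rice: g(β) = Σ zᵢ(Kᵢ−1)/(1+β(Kᵢ−1)) = 0.
g(0) = ΣzᵢKᵢ − 1 = 0.791 and g(1) = 1 − Σzᵢ/Kᵢ = -0.574, so a root lies in (0, 1).
Newton iteration, β⁰ = 0.7:
  β = 0.700: g = -0.0807, g' = -1.090 → β = 0.626
  β = 0.626: g = -0.0040, g' = -0.992 → β = 0.622
Converged at β = 0.622.
Compositions from xᵢ = zᵢ/(1+β(Kᵢ−1)), yᵢ = Kᵢxᵢ:
  A: x = 0.113, y = 0.425
  B: x = 0.260, y = 0.406
  C: x = 0.626, y = 0.169

β = 0.622, x_B = 0.260, y_B = 0.406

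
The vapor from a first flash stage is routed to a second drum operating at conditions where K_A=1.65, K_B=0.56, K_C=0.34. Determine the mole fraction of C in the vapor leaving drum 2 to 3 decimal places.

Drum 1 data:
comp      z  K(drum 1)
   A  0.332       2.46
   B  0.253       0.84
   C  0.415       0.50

y_C (drum 2) = 0.099

Drum 1:
Iterate (Newton) starting at ψ₁ = 0.63:
  ψ₁ = 0.630: g = -0.0955, g' = -0.421 → ψ₁ = 0.403
  ψ₁ = 0.403: g = 0.0019, g' = -0.451 → ψ₁ = 0.408
Converged at ψ₁ = 0.408.
Drum-1 compositions:
  A: x = 0.208, y = 0.512
  B: x = 0.271, y = 0.227
  C: x = 0.521, y = 0.261
Drum-2 feed = drum-1 vapor: z₂ = (0.5121, 0.2273, 0.2606).
Drum 2:
Let ψ₂ = V/F and solve Σ zᵢ(Kᵢ−1)/(1+ψ₂(Kᵢ−1)) = 0.
Feasibility: ΣzᵢKᵢ = 1.061, Σzᵢ/Kᵢ = 1.483 — both > 1, two phases present.
Newton iteration, ψ₂⁰ = 0.62:
  ψ₂ = 0.620: g = -0.1914, g' = -0.518 → ψ₂ = 0.251
  ψ₂ = 0.251: g = -0.0323, g' = -0.379 → ψ₂ = 0.165
  ψ₂ = 0.165: g = -0.0004, g' = -0.371 → ψ₂ = 0.164
Converged at ψ₂ = 0.164.
  A: x = 0.463, y = 0.763
  B: x = 0.245, y = 0.137
  C: x = 0.292, y = 0.099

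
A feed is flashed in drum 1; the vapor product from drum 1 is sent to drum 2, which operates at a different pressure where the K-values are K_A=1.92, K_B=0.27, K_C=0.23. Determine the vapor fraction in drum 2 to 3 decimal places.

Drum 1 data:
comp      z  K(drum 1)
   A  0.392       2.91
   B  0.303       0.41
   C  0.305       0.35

V/F (drum 2) = 0.641

Drum 1:
Let ψ₁ = V/F and solve Σ zᵢ(Kᵢ−1)/(1+ψ₁(Kᵢ−1)) = 0.
Feasibility: ΣzᵢKᵢ = 1.372, Σzᵢ/Kᵢ = 1.745 — both > 1, two phases present.
Newton–Raphson from ψ₁ = 0.5:
  ψ₁ = 0.500: g = -0.1643, g' = -0.869 → ψ₁ = 0.311
  ψ₁ = 0.311: g = 0.0023, g' = -0.923 → ψ₁ = 0.313
Converged at ψ₁ = 0.313.
Drum-1 compositions:
  A: x = 0.245, y = 0.714
  B: x = 0.372, y = 0.152
  C: x = 0.383, y = 0.134
Drum-2 feed = drum-1 vapor: z₂ = (0.7135, 0.1524, 0.1341).
Drum 2:
Newton iteration, ψ₂⁰ = 0.5:
  ψ₂ = 0.500: g = 0.1065, g' = -0.695 → ψ₂ = 0.653
  ψ₂ = 0.653: g = -0.0104, g' = -0.854 → ψ₂ = 0.641
Converged at ψ₂ = 0.641.
  A: x = 0.449, y = 0.862
  B: x = 0.286, y = 0.077
  C: x = 0.265, y = 0.061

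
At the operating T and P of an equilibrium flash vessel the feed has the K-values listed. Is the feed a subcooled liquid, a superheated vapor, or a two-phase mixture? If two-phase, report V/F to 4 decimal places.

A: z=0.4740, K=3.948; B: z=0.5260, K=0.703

ΣzᵢKᵢ = 2.2411; Σzᵢ/Kᵢ = 0.8683.
Since Σzᵢ/Kᵢ < 1 the mixture is above its dew point — single vapor phase.

superheated vapor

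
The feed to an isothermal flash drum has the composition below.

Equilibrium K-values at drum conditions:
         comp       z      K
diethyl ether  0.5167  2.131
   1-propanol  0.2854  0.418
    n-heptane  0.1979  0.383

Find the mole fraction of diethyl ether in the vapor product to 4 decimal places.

Rachford–Rice: g(V/F) = Σ zᵢ(Kᵢ−1)/(1+V/F(Kᵢ−1)) = 0.
Feasibility: ΣzᵢKᵢ = 1.2962, Σzᵢ/Kᵢ = 1.4420 — both > 1, two phases present.
Newton iteration, V/F⁰ = 0.5:
  V/F = 0.5000: g = -0.03757, g' = -0.6196 → V/F = 0.4394
  V/F = 0.4394: g = -0.00029, g' = -0.6113 → V/F = 0.4389
Converged at V/F = 0.4389.
Compositions from xᵢ = zᵢ/(1+V/F(Kᵢ−1)), yᵢ = Kᵢxᵢ:
  diethyl ether: x = 0.3453, y = 0.7358
  1-propanol: x = 0.3833, y = 0.1602
  n-heptane: x = 0.2714, y = 0.1039

y_diethyl ether = 0.7358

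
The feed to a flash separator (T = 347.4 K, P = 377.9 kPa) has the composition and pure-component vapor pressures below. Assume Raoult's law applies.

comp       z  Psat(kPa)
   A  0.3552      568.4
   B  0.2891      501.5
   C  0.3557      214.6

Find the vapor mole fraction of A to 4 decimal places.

Raoult's law: Kᵢ = Pᵢˢᵃᵗ/P = Pᵢˢᵃᵗ/377.9.
  K_A = 568.4/377.9 = 1.504102, K_B = 501.5/377.9 = 1.327071, K_C = 214.6/377.9 = 0.567875
Material balance + equilibrium reduce to Σ zᵢ(Kᵢ−1)/(1+ψ(Kᵢ−1)) = 0.
Check two-phase: ΣzᵢKᵢ = 1.1199 > 1 and Σzᵢ/Kᵢ = 1.0804 > 1, so g(0) = 0.1199 > 0 and g(1) = -0.0804 < 0.
Newton–Raphson from ψ = 0.52:
  ψ = 0.5200: g = 0.02442, g' = -0.1898 → ψ = 0.6487
  ψ = 0.6487: g = -0.00064, g' = -0.2005 → ψ = 0.6455
Converged at ψ = 0.6455.
Compositions from xᵢ = zᵢ/(1+ψ(Kᵢ−1)), yᵢ = Kᵢxᵢ:
  A: x = 0.2680, y = 0.4031
  B: x = 0.2387, y = 0.3168
  C: x = 0.4933, y = 0.2801

y_A = 0.4031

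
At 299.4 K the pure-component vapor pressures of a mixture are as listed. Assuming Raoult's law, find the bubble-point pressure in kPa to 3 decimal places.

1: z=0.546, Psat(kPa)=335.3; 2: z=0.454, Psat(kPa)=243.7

At the bubble point ψ → 0, so ΣzᵢKᵢ = 1 with Kᵢ = Pᵢˢᵃᵗ/P ⇒ P = ΣzᵢPᵢˢᵃᵗ.
P = 0.546·335.3 + 0.454·243.7 = 293.714 kPa

Pbub = 293.714 kPa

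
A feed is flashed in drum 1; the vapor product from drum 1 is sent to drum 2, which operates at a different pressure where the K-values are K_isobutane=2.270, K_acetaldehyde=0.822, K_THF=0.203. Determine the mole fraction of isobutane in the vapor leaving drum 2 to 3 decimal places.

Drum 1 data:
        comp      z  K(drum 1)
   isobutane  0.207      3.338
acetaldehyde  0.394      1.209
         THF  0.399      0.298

Drum 1:
Let ψ₁ = V/F and solve Σ zᵢ(Kᵢ−1)/(1+ψ₁(Kᵢ−1)) = 0.
Feasibility: ΣzᵢKᵢ = 1.286, Σzᵢ/Kᵢ = 1.727 — both > 1, two phases present.
Newton iteration, ψ₁⁰ = 0.32:
  ψ₁ = 0.320: g = -0.0072, g' = -0.712 → ψ₁ = 0.310
Converged at ψ₁ = 0.310.
Drum-1 compositions:
  isobutane: x = 0.120, y = 0.401
  acetaldehyde: x = 0.370, y = 0.447
  THF: x = 0.510, y = 0.152
Drum-2 feed = drum-1 vapor: z₂ = (0.4007, 0.4474, 0.1520).
Drum 2:
Material balance + equilibrium reduce to Σ zᵢ(Kᵢ−1)/(1+ψ₂(Kᵢ−1)) = 0.
Check two-phase: ΣzᵢKᵢ = 1.308 > 1 and Σzᵢ/Kᵢ = 1.469 > 1, so g(0) = 0.308 > 0 and g(1) = -0.469 < 0.
Newton iteration, ψ₂⁰ = 0.5:
  ψ₂ = 0.500: g = 0.0225, g' = -0.526 → ψ₂ = 0.543
  ψ₂ = 0.543: g = -0.0004, g' = -0.544 → ψ₂ = 0.542
Converged at ψ₂ = 0.542.
  isobutane: x = 0.237, y = 0.539
  acetaldehyde: x = 0.495, y = 0.407
  THF: x = 0.268, y = 0.054

y_isobutane (drum 2) = 0.539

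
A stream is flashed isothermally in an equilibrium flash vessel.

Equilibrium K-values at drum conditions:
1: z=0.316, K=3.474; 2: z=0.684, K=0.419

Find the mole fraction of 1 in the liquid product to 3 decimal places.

Let β = V/F and solve Σ zᵢ(Kᵢ−1)/(1+β(Kᵢ−1)) = 0.
Feasibility: ΣzᵢKᵢ = 1.384, Σzᵢ/Kᵢ = 1.723 — both > 1, two phases present.
Newton iteration, β⁰ = 0.5:
  β = 0.500: g = -0.2106, g' = -0.845 → β = 0.251
  β = 0.251: g = 0.0173, g' = -1.053 → β = 0.267
Converged at β = 0.267.
Compositions from xᵢ = zᵢ/(1+β(Kᵢ−1)), yᵢ = Kᵢxᵢ:
  1: x = 0.190, y = 0.661
  2: x = 0.810, y = 0.339

x_1 = 0.190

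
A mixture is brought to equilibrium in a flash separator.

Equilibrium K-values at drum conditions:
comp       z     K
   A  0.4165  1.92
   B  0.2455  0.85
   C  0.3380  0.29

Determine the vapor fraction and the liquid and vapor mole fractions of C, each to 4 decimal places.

ψ = 0.2122, x_C = 0.3980, y_C = 0.1154

Material balance + equilibrium reduce to Σ zᵢ(Kᵢ−1)/(1+ψ(Kᵢ−1)) = 0.
g(0) = ΣzᵢKᵢ − 1 = 0.1064 and g(1) = 1 − Σzᵢ/Kᵢ = -0.6713, so a root lies in (0, 1).
Newton iteration, ψ⁰ = 0.5:
  ψ = 0.5000: g = -0.14942, g' = -0.5814 → ψ = 0.2430
  ψ = 0.2430: g = -0.01506, g' = -0.4903 → ψ = 0.2123
  ψ = 0.2123: g = -0.00003, g' = -0.4889 → ψ = 0.2122
Converged at ψ = 0.2122.
Compositions from xᵢ = zᵢ/(1+ψ(Kᵢ−1)), yᵢ = Kᵢxᵢ:
  A: x = 0.3485, y = 0.6691
  B: x = 0.2536, y = 0.2155
  C: x = 0.3980, y = 0.1154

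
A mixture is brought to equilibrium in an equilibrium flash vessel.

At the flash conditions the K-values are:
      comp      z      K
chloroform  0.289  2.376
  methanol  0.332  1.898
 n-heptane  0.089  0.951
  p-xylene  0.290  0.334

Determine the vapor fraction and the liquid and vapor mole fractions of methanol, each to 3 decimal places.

ψ = 0.727, x_methanol = 0.201, y_methanol = 0.381

Rachford–Rice: g(ψ) = Σ zᵢ(Kᵢ−1)/(1+ψ(Kᵢ−1)) = 0.
g(0) = ΣzᵢKᵢ − 1 = 0.498 and g(1) = 1 − Σzᵢ/Kᵢ = -0.258, so a root lies in (0, 1).
Newton–Raphson from ψ = 0.58:
  ψ = 0.580: g = 0.0980, g' = -0.627 → ψ = 0.736
  ψ = 0.736: g = -0.0066, g' = -0.728 → ψ = 0.727
Converged at ψ = 0.727.
Compositions from xᵢ = zᵢ/(1+ψ(Kᵢ−1)), yᵢ = Kᵢxᵢ:
  chloroform: x = 0.144, y = 0.343
  methanol: x = 0.201, y = 0.381
  n-heptane: x = 0.092, y = 0.088
  p-xylene: x = 0.562, y = 0.188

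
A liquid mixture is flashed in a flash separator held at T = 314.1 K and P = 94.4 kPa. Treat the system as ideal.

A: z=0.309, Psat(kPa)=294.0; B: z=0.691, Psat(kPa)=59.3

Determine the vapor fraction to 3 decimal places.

Raoult's law: Kᵢ = Pᵢˢᵃᵗ/P = Pᵢˢᵃᵗ/94.4.
  K_A = 294.0/94.4 = 3.11441, K_B = 59.3/94.4 = 0.62818
Let ψ = V/F and solve Σ zᵢ(Kᵢ−1)/(1+ψ(Kᵢ−1)) = 0.
Feasibility: ΣzᵢKᵢ = 1.396, Σzᵢ/Kᵢ = 1.199 — both > 1, two phases present.
Binary case is linear: z₁(K₁−1)(1+ψ(K₂−1)) + z₂(K₂−1)(1+ψ(K₁−1)) = 0
⇒ ψ = [z₁(K₁−1)+z₂(K₂−1)] / [−(K₁−1)(K₂−1)] = 0.3964/0.7862 = 0.504

ψ = 0.504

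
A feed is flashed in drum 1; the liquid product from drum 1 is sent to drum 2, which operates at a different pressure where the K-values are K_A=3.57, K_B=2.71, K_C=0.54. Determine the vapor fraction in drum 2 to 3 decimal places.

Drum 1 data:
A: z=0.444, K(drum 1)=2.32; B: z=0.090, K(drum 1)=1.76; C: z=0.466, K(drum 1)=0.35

V/F (drum 2) = 0.485

Drum 1:
Material balance + equilibrium reduce to Σ zᵢ(Kᵢ−1)/(1+ψ₁(Kᵢ−1)) = 0.
g(0) = ΣzᵢKᵢ − 1 = 0.352 and g(1) = 1 − Σzᵢ/Kᵢ = -0.574, so a root lies in (0, 1).
Newton–Raphson from ψ₁ = 0.52:
  ψ₁ = 0.520: g = -0.0610, g' = -0.748 → ψ₁ = 0.438
  ψ₁ = 0.438: g = -0.0011, g' = -0.725 → ψ₁ = 0.437
Converged at ψ₁ = 0.437.
Drum-1 compositions:
  A: x = 0.282, y = 0.653
  B: x = 0.068, y = 0.119
  C: x = 0.651, y = 0.228
Drum-2 feed = drum-1 liquid: z₂ = (0.2816, 0.0676, 0.6508).
Drum 2:
Let ψ₂ = V/F and solve Σ zᵢ(Kᵢ−1)/(1+ψ₂(Kᵢ−1)) = 0.
Feasibility: ΣzᵢKᵢ = 1.540, Σzᵢ/Kᵢ = 1.309 — both > 1, two phases present.
Newton iteration, ψ₂⁰ = 0.59:
  ψ₂ = 0.590: g = -0.0658, g' = -0.602 → ψ₂ = 0.481
  ψ₂ = 0.481: g = 0.0028, g' = -0.659 → ψ₂ = 0.485
Converged at ψ₂ = 0.485.
  A: x = 0.125, y = 0.448
  B: x = 0.037, y = 0.100
  C: x = 0.838, y = 0.452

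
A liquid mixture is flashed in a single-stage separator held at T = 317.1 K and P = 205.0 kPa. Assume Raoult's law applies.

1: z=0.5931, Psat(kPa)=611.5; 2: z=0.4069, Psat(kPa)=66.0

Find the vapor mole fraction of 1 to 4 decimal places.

Raoult's law: Kᵢ = Pᵢˢᵃᵗ/P = Pᵢˢᵃᵗ/205.0.
  K_1 = 611.5/205.0 = 2.982927, K_2 = 66.0/205.0 = 0.321951
Let β = V/F and solve Σ zᵢ(Kᵢ−1)/(1+β(Kᵢ−1)) = 0.
g(0) = ΣzᵢKᵢ − 1 = 0.9002 and g(1) = 1 − Σzᵢ/Kᵢ = -0.4627, so a root lies in (0, 1).
Iterate (Newton) starting at β = 0.41:
  β = 0.4100: g = 0.26656, g' = -1.0684 → β = 0.6595
  β = 0.6595: g = 0.01055, g' = -1.0500 → β = 0.6696
  β = 0.6696: g = -0.00004, g' = -1.0579 → β = 0.6695
Converged at β = 0.6695.
Compositions from xᵢ = zᵢ/(1+β(Kᵢ−1)), yᵢ = Kᵢxᵢ:
  1: x = 0.2548, y = 0.7601
  2: x = 0.7452, y = 0.2399

y_1 = 0.7601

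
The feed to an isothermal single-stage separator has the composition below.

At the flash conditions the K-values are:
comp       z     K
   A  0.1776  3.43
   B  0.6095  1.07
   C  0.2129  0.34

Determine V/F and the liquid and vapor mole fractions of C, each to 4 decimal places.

V/F = 0.5623, x_C = 0.3385, y_C = 0.1151

Newton–Raphson from V/F = 0.5:
  V/F = 0.5000: g = 0.02634, g' = -0.4231 → V/F = 0.5622
  V/F = 0.5622: g = 0.00001, g' = -0.4245 → V/F = 0.5623
Converged at V/F = 0.5623.
Compositions from xᵢ = zᵢ/(1+V/F(Kᵢ−1)), yᵢ = Kᵢxᵢ:
  A: x = 0.0751, y = 0.2574
  B: x = 0.5864, y = 0.6275
  C: x = 0.3385, y = 0.1151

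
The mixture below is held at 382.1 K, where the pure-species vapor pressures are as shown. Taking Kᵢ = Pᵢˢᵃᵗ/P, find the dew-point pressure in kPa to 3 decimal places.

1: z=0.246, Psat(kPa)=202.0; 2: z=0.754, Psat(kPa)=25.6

Pdew = 32.604 kPa

At the dew point ψ → 1, so Σzᵢ/Kᵢ = 1 with Kᵢ = Pᵢˢᵃᵗ/P ⇒ 1/P = Σzᵢ/Pᵢˢᵃᵗ.
1/P = 0.246/202.0 + 0.754/25.6 = 0.030671 ⇒ P = 32.604 kPa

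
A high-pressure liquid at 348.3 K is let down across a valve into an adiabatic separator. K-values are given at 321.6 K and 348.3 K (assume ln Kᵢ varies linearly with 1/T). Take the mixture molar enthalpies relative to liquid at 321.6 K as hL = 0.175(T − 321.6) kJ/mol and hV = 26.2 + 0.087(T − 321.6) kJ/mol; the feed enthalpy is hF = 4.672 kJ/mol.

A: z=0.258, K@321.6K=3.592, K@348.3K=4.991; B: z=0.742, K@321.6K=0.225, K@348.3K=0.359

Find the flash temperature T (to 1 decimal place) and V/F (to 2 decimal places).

Adiabatic flash: solve Rachford–Rice at each trial T, then check hF = ψ·hV(T) + (1−ψ)·hL(T).
  T = 321.6 K: K = (3.592, 0.225), RR gives ψ = 0.047, H_out = 1.222 kJ/mol
  T = 348.3 K: K = (4.991, 0.359), RR gives ψ = 0.217, H_out = 9.838 kJ/mol
  T = 335.0 K: K = (4.265, 0.287), RR gives ψ = 0.135, H_out = 5.713 kJ/mol
  T = 328.3 K: K = (3.921, 0.255), RR gives ψ = 0.092, H_out = 3.533 kJ/mol
  T = 331.6 K: K = (4.088, 0.270), RR gives ψ = 0.113, H_out = 4.620 kJ/mol
  T = 333.3 K: K = (4.176, 0.279), RR gives ψ = 0.124, H_out = 5.170 kJ/mol
Linear interpolation between T = 331.6 (H_out = 4.620) and T = 333.3 (H_out = 5.170) on hF = 4.672 gives T ≈ 331.8 K, at which ψ = 0.11.

T = 331.8 K, V/F = 0.11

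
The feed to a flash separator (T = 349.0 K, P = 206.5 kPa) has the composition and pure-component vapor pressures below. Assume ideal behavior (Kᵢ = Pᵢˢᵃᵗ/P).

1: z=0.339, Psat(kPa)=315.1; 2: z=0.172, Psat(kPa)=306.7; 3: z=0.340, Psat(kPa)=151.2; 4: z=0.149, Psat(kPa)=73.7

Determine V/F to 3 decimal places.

V/F = 0.340

Raoult's law: Kᵢ = Pᵢˢᵃᵗ/P = Pᵢˢᵃᵗ/206.5.
  K_1 = 315.1/206.5 = 1.52591, K_2 = 306.7/206.5 = 1.48523, K_3 = 151.2/206.5 = 0.73220, K_4 = 73.7/206.5 = 0.35690
Material balance + equilibrium reduce to Σ zᵢ(Kᵢ−1)/(1+V/F(Kᵢ−1)) = 0.
Check two-phase: ΣzᵢKᵢ = 1.075 > 1 and Σzᵢ/Kᵢ = 1.220 > 1, so g(0) = 0.075 > 0 and g(1) = -0.220 < 0.
Iterate (Newton) starting at V/F = 0.5:
  V/F = 0.500: g = -0.0380, g' = -0.251 → V/F = 0.349
  V/F = 0.349: g = -0.0019, g' = -0.229 → V/F = 0.340
Converged at V/F = 0.340.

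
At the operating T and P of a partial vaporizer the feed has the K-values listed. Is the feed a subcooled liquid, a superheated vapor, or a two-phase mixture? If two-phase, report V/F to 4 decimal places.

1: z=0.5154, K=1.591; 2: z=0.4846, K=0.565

ΣzᵢKᵢ = 1.0938; Σzᵢ/Kᵢ = 1.1816.
Both exceed 1, so a two-phase solution exists.
Let ψ = V/F and solve Σ zᵢ(Kᵢ−1)/(1+ψ(Kᵢ−1)) = 0.
Binary case is linear: z₁(K₁−1)(1+ψ(K₂−1)) + z₂(K₂−1)(1+ψ(K₁−1)) = 0
⇒ ψ = [z₁(K₁−1)+z₂(K₂−1)] / [−(K₁−1)(K₂−1)] = 0.09380/0.25709 = 0.3649

two-phase, V/F = 0.3649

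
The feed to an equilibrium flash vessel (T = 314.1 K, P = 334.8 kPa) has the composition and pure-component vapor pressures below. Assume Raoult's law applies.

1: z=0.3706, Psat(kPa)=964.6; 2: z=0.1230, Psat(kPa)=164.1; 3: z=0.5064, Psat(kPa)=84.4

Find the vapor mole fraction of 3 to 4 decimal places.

y_3 = 0.1491

Raoult's law: Kᵢ = Pᵢˢᵃᵗ/P = Pᵢˢᵃᵗ/334.8.
  K_1 = 964.6/334.8 = 2.881123, K_2 = 164.1/334.8 = 0.490143, K_3 = 84.4/334.8 = 0.252091
Newton–Raphson from ψ = 0.5:
  ψ = 0.5000: g = -0.32989, g' = -1.1286 → ψ = 0.2077
  ψ = 0.2077: g = -0.01724, g' = -1.1151 → ψ = 0.1922
  ψ = 0.1922: g = 0.00014, g' = -1.1330 → ψ = 0.1924
Converged at ψ = 0.1924.
Compositions from xᵢ = zᵢ/(1+ψ(Kᵢ−1)), yᵢ = Kᵢxᵢ:
  1: x = 0.2721, y = 0.7840
  2: x = 0.1364, y = 0.0668
  3: x = 0.5915, y = 0.1491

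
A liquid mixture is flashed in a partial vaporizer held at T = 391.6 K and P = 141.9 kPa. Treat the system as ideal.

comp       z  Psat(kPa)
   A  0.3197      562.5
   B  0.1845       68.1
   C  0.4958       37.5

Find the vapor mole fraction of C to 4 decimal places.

Raoult's law: Kᵢ = Pᵢˢᵃᵗ/P = Pᵢˢᵃᵗ/141.9.
  K_A = 562.5/141.9 = 3.964059, K_B = 68.1/141.9 = 0.479915, K_C = 37.5/141.9 = 0.264271
Let ψ = V/F and solve Σ zᵢ(Kᵢ−1)/(1+ψ(Kᵢ−1)) = 0.
Feasibility: ΣzᵢKᵢ = 1.4869, Σzᵢ/Kᵢ = 2.3412 — both > 1, two phases present.
Newton iteration, ψ⁰ = 0.5:
  ψ = 0.5000: g = -0.32494, g' = -1.2187 → ψ = 0.2334
  ψ = 0.2334: g = 0.01055, g' = -1.4372 → ψ = 0.2407
  ψ = 0.2407: g = 0.00007, g' = -1.4182 → ψ = 0.2408
Converged at ψ = 0.2408.
Compositions from xᵢ = zᵢ/(1+ψ(Kᵢ−1)), yᵢ = Kᵢxᵢ:
  A: x = 0.1866, y = 0.7396
  B: x = 0.2109, y = 0.1012
  C: x = 0.6025, y = 0.1592

y_C = 0.1592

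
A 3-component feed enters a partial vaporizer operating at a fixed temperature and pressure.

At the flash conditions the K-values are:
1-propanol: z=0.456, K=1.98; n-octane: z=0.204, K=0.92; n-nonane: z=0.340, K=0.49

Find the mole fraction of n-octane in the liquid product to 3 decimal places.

Newton iteration, ψ⁰ = 0.52:
  ψ = 0.520: g = 0.0430, g' = -0.357 → ψ = 0.640
Converged at ψ = 0.640.
Compositions from xᵢ = zᵢ/(1+ψ(Kᵢ−1)), yᵢ = Kᵢxᵢ:
  1-propanol: x = 0.280, y = 0.555
  n-octane: x = 0.215, y = 0.198
  n-nonane: x = 0.505, y = 0.247

x_n-octane = 0.215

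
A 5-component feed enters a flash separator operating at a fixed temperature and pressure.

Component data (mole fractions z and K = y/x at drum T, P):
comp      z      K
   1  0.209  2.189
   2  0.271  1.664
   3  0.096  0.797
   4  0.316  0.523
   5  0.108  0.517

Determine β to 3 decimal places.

β = 0.507

Rachford–Rice: g(β) = Σ zᵢ(Kᵢ−1)/(1+β(Kᵢ−1)) = 0.
Feasibility: ΣzᵢKᵢ = 1.206, Σzᵢ/Kᵢ = 1.192 — both > 1, two phases present.
Newton–Raphson from β = 0.5:
  β = 0.500: g = 0.0025, g' = -0.356 → β = 0.507
Converged at β = 0.507.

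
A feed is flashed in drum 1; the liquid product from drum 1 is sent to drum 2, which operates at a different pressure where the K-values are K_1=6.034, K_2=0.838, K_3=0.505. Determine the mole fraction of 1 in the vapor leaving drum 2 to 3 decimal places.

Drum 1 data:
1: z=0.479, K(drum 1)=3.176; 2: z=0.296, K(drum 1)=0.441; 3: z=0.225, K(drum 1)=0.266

y_1 (drum 2) = 0.376

Drum 1:
Rachford–Rice: g(ψ₁) = Σ zᵢ(Kᵢ−1)/(1+ψ₁(Kᵢ−1)) = 0.
g(0) = ΣzᵢKᵢ − 1 = 0.712 and g(1) = 1 − Σzᵢ/Kᵢ = -0.668, so a root lies in (0, 1).
Newton–Raphson from ψ₁ = 0.5:
  ψ₁ = 0.500: g = 0.0086, g' = -1.001 → ψ₁ = 0.509
Converged at ψ₁ = 0.509.
Drum-1 compositions:
  1: x = 0.227, y = 0.722
  2: x = 0.414, y = 0.182
  3: x = 0.359, y = 0.096
Drum-2 feed = drum-1 liquid: z₂ = (0.2274, 0.4136, 0.3590).
Drum 2:
Iterate (Newton) starting at ψ₂ = 0.6:
  ψ₂ = 0.600: g = -0.0423, g' = -0.548 → ψ₂ = 0.523
  ψ₂ = 0.523: g = 0.0022, g' = -0.610 → ψ₂ = 0.526
Converged at ψ₂ = 0.526.
  1: x = 0.062, y = 0.376
  2: x = 0.452, y = 0.379
  3: x = 0.486, y = 0.245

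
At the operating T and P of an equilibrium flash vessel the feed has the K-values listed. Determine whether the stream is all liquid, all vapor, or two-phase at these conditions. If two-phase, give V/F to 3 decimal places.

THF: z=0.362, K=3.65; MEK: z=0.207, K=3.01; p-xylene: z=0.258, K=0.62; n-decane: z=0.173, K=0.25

two-phase, V/F = 0.802

ΣzᵢKᵢ = 2.148; Σzᵢ/Kᵢ = 1.276.
Both exceed 1, so a two-phase solution exists.
Rachford–Rice: g(ψ) = Σ zᵢ(Kᵢ−1)/(1+ψ(Kᵢ−1)) = 0.
Iterate (Newton) starting at ψ = 0.5:
  ψ = 0.500: g = 0.2915, g' = -0.984 → ψ = 0.796
  ψ = 0.796: g = 0.0059, g' = -1.063 → ψ = 0.802
Converged at ψ = 0.802.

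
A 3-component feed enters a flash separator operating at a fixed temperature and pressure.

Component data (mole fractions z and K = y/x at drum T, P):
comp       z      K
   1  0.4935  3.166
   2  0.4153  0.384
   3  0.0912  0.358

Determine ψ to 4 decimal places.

Iterate (Newton) starting at ψ = 0.61:
  ψ = 0.6100: g = -0.04557, g' = -0.9357 → ψ = 0.5613
  ψ = 0.5613: g = -0.00015, g' = -0.9316 → ψ = 0.5611
Converged at ψ = 0.5611.

ψ = 0.5611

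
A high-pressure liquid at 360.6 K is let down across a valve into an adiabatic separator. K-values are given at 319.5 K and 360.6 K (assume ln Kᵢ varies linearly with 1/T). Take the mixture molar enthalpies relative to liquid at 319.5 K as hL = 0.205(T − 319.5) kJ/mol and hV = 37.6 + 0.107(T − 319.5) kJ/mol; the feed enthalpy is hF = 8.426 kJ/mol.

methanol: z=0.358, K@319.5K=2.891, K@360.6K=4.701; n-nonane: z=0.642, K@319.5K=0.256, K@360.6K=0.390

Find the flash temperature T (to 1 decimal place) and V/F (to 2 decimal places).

Adiabatic flash: solve Rachford–Rice at each trial T, then check hF = ψ·hV(T) + (1−ψ)·hL(T).
  T = 319.5 K: K = (2.891, 0.256), RR gives ψ = 0.142, H_out = 5.327 kJ/mol
  T = 360.6 K: K = (4.701, 0.390), RR gives ψ = 0.413, H_out = 22.305 kJ/mol
  T = 340.1 K: K = (3.743, 0.320), RR gives ψ = 0.293, H_out = 14.634 kJ/mol
  T = 329.8 K: K = (3.303, 0.287), RR gives ψ = 0.224, H_out = 10.291 kJ/mol
  T = 324.6 K: K = (3.091, 0.271), RR gives ψ = 0.184, H_out = 7.883 kJ/mol
  T = 327.2 K: K = (3.196, 0.279), RR gives ψ = 0.204, H_out = 9.109 kJ/mol
  T = 325.9 K: K = (3.144, 0.275), RR gives ψ = 0.194, H_out = 8.502 kJ/mol
Linear interpolation between T = 324.6 (H_out = 7.883) and T = 325.9 (H_out = 8.502) on hF = 8.426 gives T ≈ 325.7 K, at which ψ = 0.19.

T = 325.7 K, V/F = 0.19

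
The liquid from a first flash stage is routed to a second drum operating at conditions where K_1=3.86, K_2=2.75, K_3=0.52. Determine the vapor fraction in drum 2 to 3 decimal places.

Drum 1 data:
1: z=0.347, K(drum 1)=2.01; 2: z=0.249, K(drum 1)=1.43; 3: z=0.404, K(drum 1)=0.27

V/F (drum 2) = 0.806

Drum 1:
Material balance + equilibrium reduce to Σ zᵢ(Kᵢ−1)/(1+ψ₁(Kᵢ−1)) = 0.
Check two-phase: ΣzᵢKᵢ = 1.163 > 1 and Σzᵢ/Kᵢ = 1.843 > 1, so g(0) = 0.163 > 0 and g(1) = -0.843 < 0.
Newton iteration, ψ₁⁰ = 0.5:
  ψ₁ = 0.500: g = -0.1434, g' = -0.721 → ψ₁ = 0.301
  ψ₁ = 0.301: g = -0.0145, g' = -0.598 → ψ₁ = 0.277
Converged at ψ₁ = 0.277.
Drum-1 compositions:
  1: x = 0.271, y = 0.545
  2: x = 0.223, y = 0.318
  3: x = 0.506, y = 0.137
Drum-2 feed = drum-1 liquid: z₂ = (0.2712, 0.2225, 0.5063).
Drum 2:
Let ψ₂ = V/F and solve Σ zᵢ(Kᵢ−1)/(1+ψ₂(Kᵢ−1)) = 0.
Check two-phase: ΣzᵢKᵢ = 1.922 > 1 and Σzᵢ/Kᵢ = 1.125 > 1, so g(0) = 0.922 > 0 and g(1) = -0.125 < 0.
Iterate (Newton) starting at ψ₂ = 0.49:
  ψ₂ = 0.490: g = 0.2149, g' = -0.782 → ψ₂ = 0.765
  ψ₂ = 0.765: g = 0.0258, g' = -0.634 → ψ₂ = 0.806
Converged at ψ₂ = 0.806.
  1: x = 0.082, y = 0.317
  2: x = 0.092, y = 0.254
  3: x = 0.826, y = 0.429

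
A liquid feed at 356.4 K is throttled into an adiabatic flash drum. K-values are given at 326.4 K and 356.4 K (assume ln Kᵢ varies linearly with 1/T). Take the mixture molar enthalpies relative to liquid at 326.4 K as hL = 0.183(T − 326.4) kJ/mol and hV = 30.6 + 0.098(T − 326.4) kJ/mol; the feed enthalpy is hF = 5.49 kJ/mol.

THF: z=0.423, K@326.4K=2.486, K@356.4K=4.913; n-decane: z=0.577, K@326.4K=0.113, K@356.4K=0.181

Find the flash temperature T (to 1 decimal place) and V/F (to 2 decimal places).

T = 330.8 K, V/F = 0.16

Adiabatic flash: solve Rachford–Rice at each trial T, then check hF = ψ·hV(T) + (1−ψ)·hL(T).
  T = 326.4 K: K = (2.486, 0.113), RR gives ψ = 0.089, H_out = 2.711 kJ/mol
  T = 356.4 K: K = (4.913, 0.181), RR gives ψ = 0.369, H_out = 15.841 kJ/mol
  T = 341.4 K: K = (3.548, 0.145), RR gives ψ = 0.268, H_out = 10.603 kJ/mol
  T = 333.9 K: K = (2.982, 0.128), RR gives ψ = 0.194, H_out = 7.185 kJ/mol
  T = 330.1 K: K = (2.722, 0.120), RR gives ψ = 0.146, H_out = 5.092 kJ/mol
  T = 332.0 K: K = (2.850, 0.124), RR gives ψ = 0.171, H_out = 6.177 kJ/mol
Linear interpolation between T = 330.1 (H_out = 5.092) and T = 332.0 (H_out = 6.177) on hF = 5.49 gives T ≈ 330.8 K, at which ψ = 0.16.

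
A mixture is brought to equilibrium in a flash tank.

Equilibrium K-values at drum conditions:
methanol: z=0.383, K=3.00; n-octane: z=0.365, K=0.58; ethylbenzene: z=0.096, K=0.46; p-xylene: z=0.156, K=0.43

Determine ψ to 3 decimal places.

ψ = 0.490

Material balance + equilibrium reduce to Σ zᵢ(Kᵢ−1)/(1+ψ(Kᵢ−1)) = 0.
Feasibility: ΣzᵢKᵢ = 1.472, Σzᵢ/Kᵢ = 1.328 — both > 1, two phases present.
Newton iteration, ψ⁰ = 0.63:
  ψ = 0.630: g = -0.0868, g' = -0.607 → ψ = 0.487
  ψ = 0.487: g = 0.0020, g' = -0.644 → ψ = 0.490
Converged at ψ = 0.490.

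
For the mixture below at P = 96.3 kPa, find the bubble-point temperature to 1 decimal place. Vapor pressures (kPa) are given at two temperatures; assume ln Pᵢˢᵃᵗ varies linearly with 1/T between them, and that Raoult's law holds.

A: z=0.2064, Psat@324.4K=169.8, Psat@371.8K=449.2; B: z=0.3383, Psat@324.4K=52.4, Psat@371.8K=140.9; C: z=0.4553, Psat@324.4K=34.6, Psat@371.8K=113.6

T = 338.7 K

Bubble-point temperature: ΣzᵢPᵢˢᵃᵗ(T) = P. Interpolate ln Pᵢˢᵃᵗ = aᵢ + bᵢ/T.
  T = 324.4 K: ΣzᵢPᵢˢᵃᵗ = 68.53 kPa
  T = 371.8 K: ΣzᵢPᵢˢᵃᵗ = 192.10 kPa
  T = 348.1 K: ΣzᵢPᵢˢᵃᵗ = 118.71 kPa
  T = 336.2 K: ΣzᵢPᵢˢᵃᵗ = 90.94 kPa
  T = 342.1 K: ΣzᵢPᵢˢᵃᵗ = 104.02 kPa
  T = 339.1 K: ΣzᵢPᵢˢᵃᵗ = 97.20 kPa
Interpolating between 336.2 K and 339.1 K gives T ≈ 338.7 K.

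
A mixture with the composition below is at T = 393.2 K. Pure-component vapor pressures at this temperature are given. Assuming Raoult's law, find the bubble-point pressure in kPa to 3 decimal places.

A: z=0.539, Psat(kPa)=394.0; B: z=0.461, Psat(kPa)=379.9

At the bubble point ψ → 0, so ΣzᵢKᵢ = 1 with Kᵢ = Pᵢˢᵃᵗ/P ⇒ P = ΣzᵢPᵢˢᵃᵗ.
P = 0.539·394.0 + 0.461·379.9 = 387.500 kPa

Pbub = 387.500 kPa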